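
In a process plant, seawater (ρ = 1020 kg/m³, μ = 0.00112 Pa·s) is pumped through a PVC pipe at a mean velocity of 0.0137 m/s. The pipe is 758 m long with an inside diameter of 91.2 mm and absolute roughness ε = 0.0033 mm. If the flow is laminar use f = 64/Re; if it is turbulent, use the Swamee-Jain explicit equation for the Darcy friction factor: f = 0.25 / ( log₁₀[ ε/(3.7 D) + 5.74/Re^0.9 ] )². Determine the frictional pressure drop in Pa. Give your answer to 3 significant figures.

ΔP ≈ 44.7 Pa

Reynolds number Re = ρVD/μ = 1020 · 0.0137 · 0.0912 / 0.00112 = 1138.
Re < 2300 → laminar flow, so f = 64/Re = 64/1138 = 0.05624 (the turbulent correlation is not needed).
Darcy-Weisbach: ΔP = f(L/D)(ρV²/2) = 0.05624·(758/0.0912)·(1020·0.0137²/2) = 0.05624·8311·0.09572 = 44.75 Pa.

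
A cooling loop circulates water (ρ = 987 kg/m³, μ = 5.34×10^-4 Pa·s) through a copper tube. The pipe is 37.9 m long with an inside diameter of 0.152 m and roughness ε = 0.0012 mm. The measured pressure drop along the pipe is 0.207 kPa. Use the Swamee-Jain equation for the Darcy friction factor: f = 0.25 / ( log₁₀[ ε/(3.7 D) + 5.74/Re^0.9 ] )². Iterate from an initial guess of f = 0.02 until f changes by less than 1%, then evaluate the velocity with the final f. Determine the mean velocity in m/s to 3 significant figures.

V ≈ 0.301 m/s

Rearranging Darcy-Weisbach: V = √(2·ΔP·D/(f·L·ρ)). With ε/D = 1.2e-06/0.152 = 7.89e-06, iterate starting from f = 0.02:
  f = 0.02 → V = √(2·207·0.152/(0.02·37.9·987)) = 0.29 m/s; Re = ρVD/μ = 8.148e+04; f → 0.0187
  f = 0.0187 → V = 0.3 m/s; Re = 8.427e+04; f → 0.01856
Converged (Δf/f < 1%). With the final f = 0.01856: V = √(2·207·0.152/(0.01856·37.9·987)) = 0.301 m/s.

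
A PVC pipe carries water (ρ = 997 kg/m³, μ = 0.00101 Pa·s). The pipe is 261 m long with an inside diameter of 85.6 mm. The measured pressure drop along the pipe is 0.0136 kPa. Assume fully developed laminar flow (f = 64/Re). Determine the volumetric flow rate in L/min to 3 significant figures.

Q ≈ 4.08 L/min

For laminar flow, f = 64/Re with Re = ρVD/μ, so Darcy-Weisbach reduces to ΔP = 32μLV/D². Solving for V: V = ΔP·D²/(32μL) = 13.6·(0.0856)²/(32·0.00101·261) = 0.01181 m/s.
Check: Re = ρVD/μ = 997·0.01181·0.0856/0.00101 = 998.2 < 2300, so the laminar assumption holds.
Q = V·A = 0.01181·(π/4·0.0856²) = 6.798e-05 m³/s = 4.08 L/min.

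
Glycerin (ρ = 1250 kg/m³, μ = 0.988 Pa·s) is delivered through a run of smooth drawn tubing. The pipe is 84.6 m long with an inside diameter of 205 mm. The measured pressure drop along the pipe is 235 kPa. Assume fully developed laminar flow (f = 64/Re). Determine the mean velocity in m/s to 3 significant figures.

For laminar flow, f = 64/Re with Re = ρVD/μ, so Darcy-Weisbach reduces to ΔP = 32μLV/D². Solving for V: V = ΔP·D²/(32μL) = 2.35e+05·(0.205)²/(32·0.988·84.6) = 3.692 m/s.
Check: Re = ρVD/μ = 1250·3.692·0.205/0.988 = 957.6 < 2300, so the laminar assumption holds.

V ≈ 3.69 m/s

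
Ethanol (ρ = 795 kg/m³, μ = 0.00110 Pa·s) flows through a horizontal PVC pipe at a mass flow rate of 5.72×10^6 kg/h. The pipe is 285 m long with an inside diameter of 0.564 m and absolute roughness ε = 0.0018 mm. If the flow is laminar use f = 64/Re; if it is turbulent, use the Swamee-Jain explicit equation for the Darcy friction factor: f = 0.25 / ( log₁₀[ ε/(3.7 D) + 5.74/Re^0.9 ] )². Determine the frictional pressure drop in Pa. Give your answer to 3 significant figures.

ΔP ≈ 126000 Pa

ṁ = 5.72×10^6 kg/h = 5.72×10^6/3600 = 1589 kg/s.
A = πD²/4 = π(0.564)²/4 = 0.2498 m²; mean velocity V = ṁ/(ρA) = 1589/(795 · 0.2498) = 8 m/s.
Reynolds number Re = ρVD/μ = 795 · 8 · 0.564 / 0.0011 = 3.261e+06.
Re > 4000 → turbulent. Relative roughness ε/D = 1.8e-06/0.564 = 3.19e-06. Swamee-Jain: f = 0.25/(log₁₀[3.19e-06/3.7 + 5.74/3.261e+06^0.9])² = 0.25/(log₁₀[8.63e-07 + 7.89e-06])² = 0.25/(-5.058)² = 0.009772.
Darcy-Weisbach: ΔP = f(L/D)(ρV²/2) = 0.009772·(285/0.564)·(795·8²/2) = 0.009772·505.3·2.544e+04 = 1.256e+05 Pa.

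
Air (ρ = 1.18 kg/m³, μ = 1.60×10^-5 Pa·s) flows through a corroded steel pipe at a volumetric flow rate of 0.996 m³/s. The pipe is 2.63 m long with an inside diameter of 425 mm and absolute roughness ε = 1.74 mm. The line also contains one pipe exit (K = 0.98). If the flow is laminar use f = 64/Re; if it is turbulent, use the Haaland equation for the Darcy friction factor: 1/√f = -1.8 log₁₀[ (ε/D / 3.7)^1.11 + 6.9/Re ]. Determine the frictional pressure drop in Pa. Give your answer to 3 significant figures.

Cross-sectional area A = πD²/4 = π(0.425)²/4 = 0.1419 m²; mean velocity V = Q/A = 0.996/0.1419 = 7.021 m/s.
Reynolds number Re = ρVD/μ = 1.18 · 7.021 · 0.425 / 1.6e-05 = 2.201e+05.
Re > 4000 → turbulent. Relative roughness ε/D = 0.00174/0.425 = 0.00409. Haaland: 1/√f = -1.8 log₁₀[(0.00409/3.7)^1.11 + 6.9/2.201e+05] = -1.8 log₁₀[0.000523 + 3.14e-05] = 5.861, so f = 0.02911.
Total minor-loss coefficient ΣK = 1·0.98 = 0.98.
ΔP = [f·L/D + ΣK]·(ρV²/2) = [0.02911·2.63/0.425 + 0.98]·(1.18·7.021²/2) = [0.1802 + 0.98]·29.08 = 33.74 Pa.

ΔP ≈ 33.7 Pa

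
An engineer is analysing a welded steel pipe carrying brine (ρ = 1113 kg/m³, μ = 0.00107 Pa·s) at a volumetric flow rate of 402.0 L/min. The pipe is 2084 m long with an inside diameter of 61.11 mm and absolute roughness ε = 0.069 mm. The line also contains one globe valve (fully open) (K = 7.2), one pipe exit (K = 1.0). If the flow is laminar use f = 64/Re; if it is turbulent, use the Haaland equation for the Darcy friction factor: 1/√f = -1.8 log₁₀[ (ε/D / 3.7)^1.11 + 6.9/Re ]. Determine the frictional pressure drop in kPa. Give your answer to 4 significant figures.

ΔP ≈ 2183 kPa

Q = 402.0 L/min = 402.0/60000 = 0.0067 m³/s.
Cross-sectional area A = πD²/4 = π(0.06111)²/4 = 0.002933 m²; mean velocity V = Q/A = 0.0067/0.002933 = 2.284 m/s.
Reynolds number Re = ρVD/μ = 1113 · 2.284 · 0.06111 / 0.00107 = 1.452e+05.
Re > 4000 → turbulent. Relative roughness ε/D = 6.9e-05/0.06111 = 0.00113. Haaland: 1/√f = -1.8 log₁₀[(0.00113/3.7)^1.11 + 6.9/1.452e+05] = -1.8 log₁₀[0.000125 + 4.75e-05] = 6.772, so f = 0.0218.
Total minor-loss coefficient ΣK = 1·7.2 + 1·1 = 8.2.
ΔP = [f·L/D + ΣK]·(ρV²/2) = [0.0218·2084/0.06111 + 8.2]·(1113·2.284²/2) = [743.5 + 8.2]·2904 = 2.183e+06 Pa.
ΔP = 2.183e+06 Pa = 2183 kPa.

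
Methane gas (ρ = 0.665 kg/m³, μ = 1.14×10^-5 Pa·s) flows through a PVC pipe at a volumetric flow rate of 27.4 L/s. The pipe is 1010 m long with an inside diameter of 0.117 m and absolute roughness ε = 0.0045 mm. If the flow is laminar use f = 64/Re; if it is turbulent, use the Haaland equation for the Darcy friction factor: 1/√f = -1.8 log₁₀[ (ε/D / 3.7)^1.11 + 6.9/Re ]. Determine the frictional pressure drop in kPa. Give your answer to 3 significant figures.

ΔP ≈ 0.498 kPa

Q = 27.4 L/s = 27.4/1000 = 0.0274 m³/s.
Cross-sectional area A = πD²/4 = π(0.117)²/4 = 0.01075 m²; mean velocity V = Q/A = 0.0274/0.01075 = 2.549 m/s.
Reynolds number Re = ρVD/μ = 0.665 · 2.549 · 0.117 / 1.14e-05 = 1.739e+04.
Re > 4000 → turbulent. Relative roughness ε/D = 4.5e-06/0.117 = 3.85e-05. Haaland: 1/√f = -1.8 log₁₀[(3.85e-05/3.7)^1.11 + 6.9/1.739e+04] = -1.8 log₁₀[2.94e-06 + 0.000397] = 6.117, so f = 0.02673.
Darcy-Weisbach: ΔP = f(L/D)(ρV²/2) = 0.02673·(1010/0.117)·(0.665·2.549²/2) = 0.02673·8632·2.16 = 498.2 Pa.
ΔP = 498.2 Pa = 0.498 kPa.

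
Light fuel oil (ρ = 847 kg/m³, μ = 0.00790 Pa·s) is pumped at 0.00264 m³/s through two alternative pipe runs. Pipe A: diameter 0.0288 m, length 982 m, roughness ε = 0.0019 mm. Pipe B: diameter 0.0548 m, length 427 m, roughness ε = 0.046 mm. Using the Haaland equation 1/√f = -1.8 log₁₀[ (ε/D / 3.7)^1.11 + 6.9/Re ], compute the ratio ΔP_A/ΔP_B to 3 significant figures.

ΔP_A/ΔP_B ≈ 46.9

Pipe A: V = Q/A = 0.00264/0.0006514 = 4.053 m/s; Re = 1.251e+04; ε/D = 6.6e-05; Haaland → f = 0.02914; ΔP_A = f(L/D)(ρV²/2) = 6.911e+06 Pa.
Pipe B: V = Q/A = 0.00264/0.002359 = 1.119 m/s; Re = 6576; ε/D = 0.000839; Haaland → f = 0.03563; ΔP_B = f(L/D)(ρV²/2) = 1.473e+05 Pa.
ΔP_A/ΔP_B = 6.911e+06/1.473e+05 = 46.9.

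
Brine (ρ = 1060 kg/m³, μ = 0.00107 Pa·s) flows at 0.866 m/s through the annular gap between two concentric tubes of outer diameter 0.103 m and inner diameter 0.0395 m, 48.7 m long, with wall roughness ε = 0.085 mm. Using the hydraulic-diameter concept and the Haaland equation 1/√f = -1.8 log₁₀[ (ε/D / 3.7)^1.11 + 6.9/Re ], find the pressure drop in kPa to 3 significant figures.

Hydraulic diameter D_h = 4A/P = D_o - D_i = 0.103 - 0.0395 = 0.0635 m.
Re = ρVD_h/μ = 1060·0.866·0.0635/0.00107 = 5.448e+04.
ε/D_h = 8.5e-05/0.0635 = 0.00134; Haaland gives 1/√f = -1.8 log₁₀[0.000151+0.000127] = 6.401, so f = 0.02441.
ΔP = f(L/D_h)(ρV²/2) = 0.02441·48.7/0.0635·397.5 = 7440 Pa.
ΔP = 7.44 kPa.

ΔP ≈ 7.44 kPa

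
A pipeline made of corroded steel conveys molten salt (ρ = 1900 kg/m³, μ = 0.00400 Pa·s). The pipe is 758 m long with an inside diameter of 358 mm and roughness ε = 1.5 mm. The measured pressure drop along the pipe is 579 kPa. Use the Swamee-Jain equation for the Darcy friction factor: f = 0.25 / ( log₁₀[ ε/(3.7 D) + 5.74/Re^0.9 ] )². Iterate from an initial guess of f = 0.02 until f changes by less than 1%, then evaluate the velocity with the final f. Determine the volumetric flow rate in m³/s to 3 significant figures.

Q ≈ 0.317 m³/s

Rearranging Darcy-Weisbach: V = √(2·ΔP·D/(f·L·ρ)). With ε/D = 0.0015/0.358 = 0.00419, iterate starting from f = 0.02:
  f = 0.02 → V = √(2·5.79e+05·0.358/(0.02·758·1900)) = 3.794 m/s; Re = ρVD/μ = 6.451e+05; f → 0.02906
  f = 0.02906 → V = 3.147 m/s; Re = 5.352e+05; f → 0.0291
Converged (Δf/f < 1%). With the final f = 0.0291: V = √(2·5.79e+05·0.358/(0.0291·758·1900)) = 3.145 m/s.
Q = V·A = 3.145·(π/4·0.358²) = 0.3166 m³/s = 0.317 m³/s.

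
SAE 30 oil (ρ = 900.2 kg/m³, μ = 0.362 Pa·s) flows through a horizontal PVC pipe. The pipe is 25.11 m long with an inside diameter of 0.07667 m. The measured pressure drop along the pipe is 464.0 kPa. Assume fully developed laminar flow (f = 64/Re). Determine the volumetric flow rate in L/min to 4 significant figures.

Q ≈ 2598 L/min

For laminar flow, f = 64/Re with Re = ρVD/μ, so Darcy-Weisbach reduces to ΔP = 32μLV/D². Solving for V: V = ΔP·D²/(32μL) = 4.64e+05·(0.07667)²/(32·0.362·25.11) = 9.377 m/s.
Check: Re = ρVD/μ = 900.2·9.377·0.07667/0.362 = 1788 < 2300, so the laminar assumption holds.
Q = V·A = 9.377·(π/4·0.07667²) = 0.04329 m³/s = 2598 L/min.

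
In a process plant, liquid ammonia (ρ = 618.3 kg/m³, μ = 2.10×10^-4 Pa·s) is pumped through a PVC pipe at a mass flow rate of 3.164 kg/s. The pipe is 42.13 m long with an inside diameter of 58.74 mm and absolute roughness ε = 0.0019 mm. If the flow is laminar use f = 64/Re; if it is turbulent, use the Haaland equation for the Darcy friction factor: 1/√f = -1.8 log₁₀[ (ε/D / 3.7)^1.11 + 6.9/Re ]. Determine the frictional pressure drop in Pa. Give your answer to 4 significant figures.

A = πD²/4 = π(0.05874)²/4 = 0.00271 m²; mean velocity V = ṁ/(ρA) = 3.164/(618.3 · 0.00271) = 1.888 m/s.
Reynolds number Re = ρVD/μ = 618.3 · 1.888 · 0.05874 / 0.00021 = 3.266e+05.
Re > 4000 → turbulent. Relative roughness ε/D = 1.9e-06/0.05874 = 3.23e-05. Haaland: 1/√f = -1.8 log₁₀[(3.23e-05/3.7)^1.11 + 6.9/3.266e+05] = -1.8 log₁₀[2.43e-06 + 2.11e-05] = 8.33, so f = 0.01441.
Darcy-Weisbach: ΔP = f(L/D)(ρV²/2) = 0.01441·(42.13/0.05874)·(618.3·1.888²/2) = 0.01441·717.2·1102 = 1.139e+04 Pa.

ΔP ≈ 11390 Pa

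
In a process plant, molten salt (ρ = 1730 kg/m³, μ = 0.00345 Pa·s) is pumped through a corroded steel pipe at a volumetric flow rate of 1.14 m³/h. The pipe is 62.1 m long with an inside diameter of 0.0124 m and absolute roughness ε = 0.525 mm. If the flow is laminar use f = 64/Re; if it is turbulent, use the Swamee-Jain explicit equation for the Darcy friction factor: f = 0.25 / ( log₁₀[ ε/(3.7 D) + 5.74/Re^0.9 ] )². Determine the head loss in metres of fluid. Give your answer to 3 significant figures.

Q = 1.14 m³/h = 1.14/3600 = 0.0003167 m³/s.
Cross-sectional area A = πD²/4 = π(0.0124)²/4 = 0.0001208 m²; mean velocity V = Q/A = 0.0003167/0.0001208 = 2.622 m/s.
Reynolds number Re = ρVD/μ = 1730 · 2.622 · 0.0124 / 0.00345 = 1.63e+04.
Re > 4000 → turbulent. Relative roughness ε/D = 0.000525/0.0124 = 0.0423. Swamee-Jain: f = 0.25/(log₁₀[0.0423/3.7 + 5.74/1.63e+04^0.9])² = 0.25/(log₁₀[0.0114 + 0.000929])² = 0.25/(-1.908)² = 0.0687.
Darcy-Weisbach: ΔP = f(L/D)(ρV²/2) = 0.0687·(62.1/0.0124)·(1730·2.622²/2) = 0.0687·5008·5948 = 2.046e+06 Pa.
Head loss h_f = ΔP/(ρg) = 2.046e+06/(1730·9.81) = 121 m.

h_f ≈ 121 m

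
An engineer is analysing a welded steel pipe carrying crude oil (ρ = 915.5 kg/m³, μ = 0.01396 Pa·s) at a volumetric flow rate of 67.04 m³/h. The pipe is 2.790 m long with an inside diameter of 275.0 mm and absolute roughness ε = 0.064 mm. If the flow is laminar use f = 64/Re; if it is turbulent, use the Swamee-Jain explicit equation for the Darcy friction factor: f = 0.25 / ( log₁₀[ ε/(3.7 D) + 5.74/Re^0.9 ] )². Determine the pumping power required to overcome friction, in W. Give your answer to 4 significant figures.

Q = 67.04 m³/h = 67.04/3600 = 0.01862 m³/s.
Cross-sectional area A = πD²/4 = π(0.275)²/4 = 0.0594 m²; mean velocity V = Q/A = 0.01862/0.0594 = 0.3135 m/s.
Reynolds number Re = ρVD/μ = 915.5 · 0.3135 · 0.275 / 0.014 = 5654.
Re > 4000 → turbulent. Relative roughness ε/D = 6.4e-05/0.275 = 0.000233. Swamee-Jain: f = 0.25/(log₁₀[0.000233/3.7 + 5.74/5654^0.9])² = 0.25/(log₁₀[6.29e-05 + 0.00241])² = 0.25/(-2.607)² = 0.03678.
Darcy-Weisbach: ΔP = f(L/D)(ρV²/2) = 0.03678·(2.79/0.275)·(915.5·0.3135²/2) = 0.03678·10.15·45 = 16.79 Pa.
Pumping power P = QΔP = 0.01862·16.79 = 0.31270 W = 0.3127 W.

P ≈ 0.3127 W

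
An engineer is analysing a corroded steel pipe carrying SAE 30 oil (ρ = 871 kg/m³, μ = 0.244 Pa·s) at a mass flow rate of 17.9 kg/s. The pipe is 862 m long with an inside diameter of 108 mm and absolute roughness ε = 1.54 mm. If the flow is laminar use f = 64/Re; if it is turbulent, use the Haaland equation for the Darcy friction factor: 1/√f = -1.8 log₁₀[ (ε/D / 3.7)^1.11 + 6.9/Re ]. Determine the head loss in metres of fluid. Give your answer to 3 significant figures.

A = πD²/4 = π(0.108)²/4 = 0.009161 m²; mean velocity V = ṁ/(ρA) = 17.9/(871 · 0.009161) = 2.243 m/s.
Reynolds number Re = ρVD/μ = 871 · 2.243 · 0.108 / 0.244 = 864.9.
Re < 2300 → laminar flow, so f = 64/Re = 64/864.9 = 0.074 (the turbulent correlation is not needed).
Darcy-Weisbach: ΔP = f(L/D)(ρV²/2) = 0.074·(862/0.108)·(871·2.243²/2) = 0.074·7981·2192 = 1.294e+06 Pa.
Head loss h_f = ΔP/(ρg) = 1.294e+06/(871·9.81) = 151 m.

h_f ≈ 151 m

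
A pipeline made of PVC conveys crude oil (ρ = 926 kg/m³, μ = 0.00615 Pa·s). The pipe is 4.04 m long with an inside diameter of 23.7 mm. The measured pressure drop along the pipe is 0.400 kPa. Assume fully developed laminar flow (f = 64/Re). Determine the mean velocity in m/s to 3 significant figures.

For laminar flow, f = 64/Re with Re = ρVD/μ, so Darcy-Weisbach reduces to ΔP = 32μLV/D². Solving for V: V = ΔP·D²/(32μL) = 400·(0.0237)²/(32·0.00615·4.04) = 0.2826 m/s.
Check: Re = ρVD/μ = 926·0.2826·0.0237/0.00615 = 1008 < 2300, so the laminar assumption holds.

V ≈ 0.283 m/s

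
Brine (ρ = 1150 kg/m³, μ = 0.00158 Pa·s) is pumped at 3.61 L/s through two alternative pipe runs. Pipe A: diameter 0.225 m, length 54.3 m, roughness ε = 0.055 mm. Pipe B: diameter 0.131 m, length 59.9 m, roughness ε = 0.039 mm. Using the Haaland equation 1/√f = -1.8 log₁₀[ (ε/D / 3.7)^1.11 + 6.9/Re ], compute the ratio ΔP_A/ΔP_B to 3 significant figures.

ΔP_A/ΔP_B ≈ 0.0687

Pipe A: V = Q/A = 0.00361/0.03976 = 0.09079 m/s; Re = 1.487e+04; ε/D = 0.000244; Haaland → f = 0.02813; ΔP_A = f(L/D)(ρV²/2) = 32.18 Pa.
Pipe B: V = Q/A = 0.00361/0.01348 = 0.2678 m/s; Re = 2.554e+04; ε/D = 0.000298; Haaland → f = 0.02484; ΔP_B = f(L/D)(ρV²/2) = 468.6 Pa.
ΔP_A/ΔP_B = 32.18/468.6 = 0.0687.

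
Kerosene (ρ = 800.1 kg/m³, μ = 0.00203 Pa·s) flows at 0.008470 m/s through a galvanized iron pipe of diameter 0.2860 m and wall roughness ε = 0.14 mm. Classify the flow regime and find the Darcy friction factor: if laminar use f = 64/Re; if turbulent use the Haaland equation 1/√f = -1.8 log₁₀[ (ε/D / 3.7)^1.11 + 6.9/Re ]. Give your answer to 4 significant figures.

Re = ρVD/μ = 800.1·0.00847·0.286/0.00203 = 954.8.
Re < 2300 → laminar, so f = 64/Re = 0.06703 (roughness is irrelevant in laminar flow).

f ≈ 0.06703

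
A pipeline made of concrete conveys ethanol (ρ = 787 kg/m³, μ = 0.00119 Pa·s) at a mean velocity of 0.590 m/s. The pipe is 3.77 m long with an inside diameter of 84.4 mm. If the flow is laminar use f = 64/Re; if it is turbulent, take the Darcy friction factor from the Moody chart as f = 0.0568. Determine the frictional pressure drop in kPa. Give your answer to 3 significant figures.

Reynolds number Re = ρVD/μ = 787 · 0.59 · 0.0844 / 0.00119 = 3.293e+04.
Re > 4000 → turbulent; use the Moody-chart value f = 0.0568.
Darcy-Weisbach: ΔP = f(L/D)(ρV²/2) = 0.0568·(3.77/0.0844)·(787·0.59²/2) = 0.0568·44.67·137 = 347.5 Pa.
ΔP = 347.5 Pa = 0.348 kPa.

ΔP ≈ 0.348 kPa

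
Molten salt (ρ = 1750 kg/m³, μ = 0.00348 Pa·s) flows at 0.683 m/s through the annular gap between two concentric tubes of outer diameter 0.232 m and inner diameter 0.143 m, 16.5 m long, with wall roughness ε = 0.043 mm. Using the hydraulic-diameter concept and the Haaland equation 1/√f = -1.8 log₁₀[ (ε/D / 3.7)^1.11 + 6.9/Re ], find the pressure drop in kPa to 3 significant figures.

Hydraulic diameter D_h = 4A/P = D_o - D_i = 0.232 - 0.143 = 0.089 m.
Re = ρVD_h/μ = 1750·0.683·0.089/0.00348 = 3.057e+04.
ε/D_h = 4.3e-05/0.089 = 0.000483; Haaland gives 1/√f = -1.8 log₁₀[4.88e-05+0.000226] = 6.41, so f = 0.02433.
ΔP = f(L/D_h)(ρV²/2) = 0.02433·16.5/0.089·408.2 = 1841 Pa.
ΔP = 1.84 kPa.

ΔP ≈ 1.84 kPa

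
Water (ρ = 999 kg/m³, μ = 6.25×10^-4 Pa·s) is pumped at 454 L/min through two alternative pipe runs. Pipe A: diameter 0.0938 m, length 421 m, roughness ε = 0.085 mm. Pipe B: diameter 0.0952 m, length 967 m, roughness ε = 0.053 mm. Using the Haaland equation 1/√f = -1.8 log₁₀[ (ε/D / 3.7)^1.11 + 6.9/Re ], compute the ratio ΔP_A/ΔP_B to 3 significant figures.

Pipe A: V = Q/A = 0.007567/0.00691 = 1.095 m/s; Re = 1.642e+05; ε/D = 0.000906; Haaland → f = 0.02079; ΔP_A = f(L/D)(ρV²/2) = 5.587e+04 Pa.
Pipe B: V = Q/A = 0.007567/0.007118 = 1.063 m/s; Re = 1.618e+05; ε/D = 0.000557; Haaland → f = 0.01928; ΔP_B = f(L/D)(ρV²/2) = 1.105e+05 Pa.
ΔP_A/ΔP_B = 5.587e+04/1.105e+05 = 0.505.

ΔP_A/ΔP_B ≈ 0.505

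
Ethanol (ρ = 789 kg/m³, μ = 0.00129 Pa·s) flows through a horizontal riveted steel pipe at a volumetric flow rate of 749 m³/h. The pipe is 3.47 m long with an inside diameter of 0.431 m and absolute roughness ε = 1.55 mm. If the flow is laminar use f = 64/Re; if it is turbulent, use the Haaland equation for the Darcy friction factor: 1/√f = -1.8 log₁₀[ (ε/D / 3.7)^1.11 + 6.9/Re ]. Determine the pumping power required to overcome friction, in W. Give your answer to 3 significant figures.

P ≈ 37.5 W

Q = 749 m³/h = 749/3600 = 0.2081 m³/s.
Cross-sectional area A = πD²/4 = π(0.431)²/4 = 0.1459 m²; mean velocity V = Q/A = 0.2081/0.1459 = 1.426 m/s.
Reynolds number Re = ρVD/μ = 789 · 1.426 · 0.431 / 0.00129 = 3.759e+05.
Re > 4000 → turbulent. Relative roughness ε/D = 0.00155/0.431 = 0.0036. Haaland: 1/√f = -1.8 log₁₀[(0.0036/3.7)^1.11 + 6.9/3.759e+05] = -1.8 log₁₀[0.000453 + 1.84e-05] = 5.988, so f = 0.02789.
Darcy-Weisbach: ΔP = f(L/D)(ρV²/2) = 0.02789·(3.47/0.431)·(789·1.426²/2) = 0.02789·8.051·802.3 = 180.2 Pa.
Pumping power P = QΔP = 0.2081·180.2 = 37.48 W = 37.5 W.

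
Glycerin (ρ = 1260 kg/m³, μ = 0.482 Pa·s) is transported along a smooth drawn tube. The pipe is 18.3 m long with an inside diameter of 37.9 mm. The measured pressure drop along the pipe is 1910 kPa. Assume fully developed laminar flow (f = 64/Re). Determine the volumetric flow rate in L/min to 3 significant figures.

For laminar flow, f = 64/Re with Re = ρVD/μ, so Darcy-Weisbach reduces to ΔP = 32μLV/D². Solving for V: V = ΔP·D²/(32μL) = 1.91e+06·(0.0379)²/(32·0.482·18.3) = 9.72 m/s.
Check: Re = ρVD/μ = 1260·9.72·0.0379/0.482 = 963 < 2300, so the laminar assumption holds.
Q = V·A = 9.72·(π/4·0.0379²) = 0.01097 m³/s = 658 L/min.

Q ≈ 658 L/min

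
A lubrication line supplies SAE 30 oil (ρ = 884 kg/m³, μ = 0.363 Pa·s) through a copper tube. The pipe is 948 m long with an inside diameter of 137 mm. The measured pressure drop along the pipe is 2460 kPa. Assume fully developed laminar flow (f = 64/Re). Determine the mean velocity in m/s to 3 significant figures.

For laminar flow, f = 64/Re with Re = ρVD/μ, so Darcy-Weisbach reduces to ΔP = 32μLV/D². Solving for V: V = ΔP·D²/(32μL) = 2.46e+06·(0.137)²/(32·0.363·948) = 4.193 m/s.
Check: Re = ρVD/μ = 884·4.193·0.137/0.363 = 1399 < 2300, so the laminar assumption holds.

V ≈ 4.19 m/s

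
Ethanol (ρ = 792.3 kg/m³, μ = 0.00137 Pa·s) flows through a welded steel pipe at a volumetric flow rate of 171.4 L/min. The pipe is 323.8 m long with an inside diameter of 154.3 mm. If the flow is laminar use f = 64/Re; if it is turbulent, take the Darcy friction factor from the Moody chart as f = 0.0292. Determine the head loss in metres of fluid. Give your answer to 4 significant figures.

h_f ≈ 0.07289 m

Q = 171.4 L/min = 171.4/60000 = 0.002857 m³/s.
Cross-sectional area A = πD²/4 = π(0.1543)²/4 = 0.0187 m²; mean velocity V = Q/A = 0.002857/0.0187 = 0.1528 m/s.
Reynolds number Re = ρVD/μ = 792.3 · 0.1528 · 0.1543 / 0.00137 = 1.363e+04.
Re > 4000 → turbulent; use the Moody-chart value f = 0.0292.
Darcy-Weisbach: ΔP = f(L/D)(ρV²/2) = 0.0292·(323.8/0.1543)·(792.3·0.1528²/2) = 0.0292·2099·9.246 = 566.5 Pa.
Head loss h_f = ΔP/(ρg) = 566.5/(792.3·9.81) = 0.07289 m.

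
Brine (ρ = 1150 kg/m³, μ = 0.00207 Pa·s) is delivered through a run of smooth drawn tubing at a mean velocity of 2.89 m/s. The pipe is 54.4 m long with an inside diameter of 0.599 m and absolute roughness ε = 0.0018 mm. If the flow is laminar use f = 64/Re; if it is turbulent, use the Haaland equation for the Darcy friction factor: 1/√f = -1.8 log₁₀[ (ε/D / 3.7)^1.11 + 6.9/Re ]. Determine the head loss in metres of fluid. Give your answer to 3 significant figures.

h_f ≈ 0.453 m

Reynolds number Re = ρVD/μ = 1150 · 2.89 · 0.599 / 0.00207 = 9.617e+05.
Re > 4000 → turbulent. Relative roughness ε/D = 1.8e-06/0.599 = 3.01e-06. Haaland: 1/√f = -1.8 log₁₀[(3.01e-06/3.7)^1.11 + 6.9/9.617e+05] = -1.8 log₁₀[1.74e-07 + 7.17e-06] = 9.241, so f = 0.01171.
Darcy-Weisbach: ΔP = f(L/D)(ρV²/2) = 0.01171·(54.4/0.599)·(1150·2.89²/2) = 0.01171·90.82·4802 = 5108 Pa.
Head loss h_f = ΔP/(ρg) = 5108/(1150·9.81) = 0.453 m.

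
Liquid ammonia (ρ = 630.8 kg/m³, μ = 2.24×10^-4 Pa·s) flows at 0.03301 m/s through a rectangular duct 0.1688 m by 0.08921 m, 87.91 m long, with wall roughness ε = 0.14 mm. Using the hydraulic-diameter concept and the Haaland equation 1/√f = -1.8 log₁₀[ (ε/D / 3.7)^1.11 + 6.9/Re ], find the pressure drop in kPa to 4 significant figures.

ΔP ≈ 0.008240 kPa

Hydraulic diameter D_h = 4A/P = 4·(0.1688·0.08921)/(2·(0.1688+0.08921)) = 0.06023/0.516 = 0.1167 m.
Re = ρVD_h/μ = 630.8·0.03301·0.1167/0.000224 = 1.085e+04.
ε/D_h = 0.00014/0.1167 = 0.0012; Haaland gives 1/√f = -1.8 log₁₀[0.000134+0.000636] = 5.604, so f = 0.03184.
ΔP = f(L/D_h)(ρV²/2) = 0.03184·87.91/0.1167·0.3437 = 8.24 Pa.
ΔP = 0.008240 kPa.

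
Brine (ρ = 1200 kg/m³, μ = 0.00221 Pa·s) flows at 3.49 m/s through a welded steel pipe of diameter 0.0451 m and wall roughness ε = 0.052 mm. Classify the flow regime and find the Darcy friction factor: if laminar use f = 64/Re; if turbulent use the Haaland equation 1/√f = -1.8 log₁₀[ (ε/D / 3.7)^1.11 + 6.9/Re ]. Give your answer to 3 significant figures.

Re = ρVD/μ = 1200·3.49·0.0451/0.00221 = 8.547e+04.
Re > 4000 → turbulent. ε/D = 5.2e-05/0.0451 = 0.00115; Haaland: 1/√f = -1.8 log₁₀[0.000128 + 8.07e-05] = 6.624, so f = 0.02279.

f ≈ 0.0228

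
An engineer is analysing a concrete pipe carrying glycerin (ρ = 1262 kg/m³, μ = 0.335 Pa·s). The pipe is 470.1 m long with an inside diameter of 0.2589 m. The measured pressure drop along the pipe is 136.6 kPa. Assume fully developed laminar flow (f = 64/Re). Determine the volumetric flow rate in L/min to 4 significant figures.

For laminar flow, f = 64/Re with Re = ρVD/μ, so Darcy-Weisbach reduces to ΔP = 32μLV/D². Solving for V: V = ΔP·D²/(32μL) = 1.366e+05·(0.2589)²/(32·0.335·470.1) = 1.817 m/s.
Check: Re = ρVD/μ = 1262·1.817·0.2589/0.335 = 1772 < 2300, so the laminar assumption holds.
Q = V·A = 1.817·(π/4·0.2589²) = 0.09565 m³/s = 5739 L/min.

Q ≈ 5739 L/min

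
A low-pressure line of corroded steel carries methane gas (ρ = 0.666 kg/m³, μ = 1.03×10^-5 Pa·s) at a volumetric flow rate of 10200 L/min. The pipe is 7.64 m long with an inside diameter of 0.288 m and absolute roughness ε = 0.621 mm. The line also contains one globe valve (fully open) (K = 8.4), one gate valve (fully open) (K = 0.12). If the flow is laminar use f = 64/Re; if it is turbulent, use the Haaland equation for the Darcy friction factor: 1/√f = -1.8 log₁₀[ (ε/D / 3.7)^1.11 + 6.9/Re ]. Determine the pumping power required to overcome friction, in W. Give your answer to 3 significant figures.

P ≈ 3.56 W

Q = 10200 L/min = 10200/60000 = 0.17 m³/s.
Cross-sectional area A = πD²/4 = π(0.288)²/4 = 0.06514 m²; mean velocity V = Q/A = 0.17/0.06514 = 2.61 m/s.
Reynolds number Re = ρVD/μ = 0.666 · 2.61 · 0.288 / 1.03e-05 = 4.86e+04.
Re > 4000 → turbulent. Relative roughness ε/D = 0.000621/0.288 = 0.00216. Haaland: 1/√f = -1.8 log₁₀[(0.00216/3.7)^1.11 + 6.9/4.86e+04] = -1.8 log₁₀[0.000257 + 0.000142] = 6.119, so f = 0.02671.
Total minor-loss coefficient ΣK = 1·8.4 + 1·0.12 = 8.52.
ΔP = [f·L/D + ΣK]·(ρV²/2) = [0.02671·7.64/0.288 + 8.52]·(0.666·2.61²/2) = [0.7086 + 8.52]·2.268 = 20.93 Pa.
Pumping power P = QΔP = 0.17·20.93 = 3.558 W = 3.56 W.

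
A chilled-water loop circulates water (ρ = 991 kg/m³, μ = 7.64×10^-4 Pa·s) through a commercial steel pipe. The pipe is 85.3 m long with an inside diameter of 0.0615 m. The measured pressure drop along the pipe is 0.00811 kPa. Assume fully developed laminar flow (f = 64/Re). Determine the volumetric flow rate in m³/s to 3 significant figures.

Q ≈ 4.37×10^-5 m³/s

For laminar flow, f = 64/Re with Re = ρVD/μ, so Darcy-Weisbach reduces to ΔP = 32μLV/D². Solving for V: V = ΔP·D²/(32μL) = 8.11·(0.0615)²/(32·0.000764·85.3) = 0.01471 m/s.
Check: Re = ρVD/μ = 991·0.01471·0.0615/0.000764 = 1173 < 2300, so the laminar assumption holds.
Q = V·A = 0.01471·(π/4·0.0615²) = 4.369e-05 m³/s = 4.37×10^-5 m³/s.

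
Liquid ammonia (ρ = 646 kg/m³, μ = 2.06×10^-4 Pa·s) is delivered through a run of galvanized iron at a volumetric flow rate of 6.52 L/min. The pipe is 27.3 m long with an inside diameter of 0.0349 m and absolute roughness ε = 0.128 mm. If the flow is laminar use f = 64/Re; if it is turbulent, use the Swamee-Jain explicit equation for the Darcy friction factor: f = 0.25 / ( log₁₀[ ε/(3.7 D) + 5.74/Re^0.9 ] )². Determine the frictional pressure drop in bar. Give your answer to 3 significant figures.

ΔP ≈ 0.00115 bar

Q = 6.52 L/min = 6.52/60000 = 0.0001087 m³/s.
Cross-sectional area A = πD²/4 = π(0.0349)²/4 = 0.0009566 m²; mean velocity V = Q/A = 0.0001087/0.0009566 = 0.1136 m/s.
Reynolds number Re = ρVD/μ = 646 · 0.1136 · 0.0349 / 0.000206 = 1.243e+04.
Re > 4000 → turbulent. Relative roughness ε/D = 0.000128/0.0349 = 0.00367. Swamee-Jain: f = 0.25/(log₁₀[0.00367/3.7 + 5.74/1.243e+04^0.9])² = 0.25/(log₁₀[0.000991 + 0.00119])² = 0.25/(-2.662)² = 0.03527.
Darcy-Weisbach: ΔP = f(L/D)(ρV²/2) = 0.03527·(27.3/0.0349)·(646·0.1136²/2) = 0.03527·782.2·4.168 = 115 Pa.
ΔP = 115 Pa = 0.00115 bar.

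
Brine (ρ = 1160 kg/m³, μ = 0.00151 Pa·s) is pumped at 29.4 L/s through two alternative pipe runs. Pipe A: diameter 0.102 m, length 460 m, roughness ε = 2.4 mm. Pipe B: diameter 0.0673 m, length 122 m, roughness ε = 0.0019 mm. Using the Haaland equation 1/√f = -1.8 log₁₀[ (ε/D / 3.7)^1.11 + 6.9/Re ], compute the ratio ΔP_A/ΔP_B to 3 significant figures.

Pipe A: V = Q/A = 0.0294/0.008171 = 3.598 m/s; Re = 2.819e+05; ε/D = 0.0235; Haaland → f = 0.05204; ΔP_A = f(L/D)(ρV²/2) = 1.762e+06 Pa.
Pipe B: V = Q/A = 0.0294/0.003557 = 8.265 m/s; Re = 4.273e+05; ε/D = 2.82e-05; Haaland → f = 0.01374; ΔP_B = f(L/D)(ρV²/2) = 9.869e+05 Pa.
ΔP_A/ΔP_B = 1.762e+06/9.869e+05 = 1.79.

ΔP_A/ΔP_B ≈ 1.79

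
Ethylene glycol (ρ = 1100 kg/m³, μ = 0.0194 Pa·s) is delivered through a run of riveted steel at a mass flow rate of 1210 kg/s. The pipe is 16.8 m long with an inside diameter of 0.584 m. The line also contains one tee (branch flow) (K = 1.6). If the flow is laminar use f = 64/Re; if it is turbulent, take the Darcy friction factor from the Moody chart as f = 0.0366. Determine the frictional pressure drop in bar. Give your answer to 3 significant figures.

A = πD²/4 = π(0.584)²/4 = 0.2679 m²; mean velocity V = ṁ/(ρA) = 1210/(1100 · 0.2679) = 4.107 m/s.
Reynolds number Re = ρVD/μ = 1100 · 4.107 · 0.584 / 0.0194 = 1.36e+05.
Re > 4000 → turbulent; use the Moody-chart value f = 0.0366.
Total minor-loss coefficient ΣK = 1·1.6 = 1.6.
ΔP = [f·L/D + ΣK]·(ρV²/2) = [0.0366·16.8/0.584 + 1.6]·(1100·4.107²/2) = [1.053 + 1.6]·9275 = 2.461e+04 Pa.
ΔP = 2.461e+04 Pa = 0.246 bar.

ΔP ≈ 0.246 bar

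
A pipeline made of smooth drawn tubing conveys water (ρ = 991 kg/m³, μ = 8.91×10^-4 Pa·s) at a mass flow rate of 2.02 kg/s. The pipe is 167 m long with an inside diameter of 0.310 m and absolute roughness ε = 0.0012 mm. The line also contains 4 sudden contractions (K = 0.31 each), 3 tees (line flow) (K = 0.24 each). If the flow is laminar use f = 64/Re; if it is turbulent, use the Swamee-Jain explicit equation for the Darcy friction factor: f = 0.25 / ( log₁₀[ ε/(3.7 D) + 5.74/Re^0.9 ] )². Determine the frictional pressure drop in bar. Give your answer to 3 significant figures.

A = πD²/4 = π(0.31)²/4 = 0.07548 m²; mean velocity V = ṁ/(ρA) = 2.02/(991 · 0.07548) = 0.02701 m/s.
Reynolds number Re = ρVD/μ = 991 · 0.02701 · 0.31 / 0.000891 = 9312.
Re > 4000 → turbulent. Relative roughness ε/D = 1.2e-06/0.31 = 3.87e-06. Swamee-Jain: f = 0.25/(log₁₀[3.87e-06/3.7 + 5.74/9312^0.9])² = 0.25/(log₁₀[1.05e-06 + 0.00154])² = 0.25/(-2.813)² = 0.0316.
Total minor-loss coefficient ΣK = 4·0.31 + 3·0.24 = 1.96.
ΔP = [f·L/D + ΣK]·(ρV²/2) = [0.0316·167/0.31 + 1.96]·(991·0.02701²/2) = [17.02 + 1.96]·0.3614 = 6.859 Pa.
ΔP = 6.859 Pa = 6.86×10^-5 bar.

ΔP ≈ 6.86×10^-5 bar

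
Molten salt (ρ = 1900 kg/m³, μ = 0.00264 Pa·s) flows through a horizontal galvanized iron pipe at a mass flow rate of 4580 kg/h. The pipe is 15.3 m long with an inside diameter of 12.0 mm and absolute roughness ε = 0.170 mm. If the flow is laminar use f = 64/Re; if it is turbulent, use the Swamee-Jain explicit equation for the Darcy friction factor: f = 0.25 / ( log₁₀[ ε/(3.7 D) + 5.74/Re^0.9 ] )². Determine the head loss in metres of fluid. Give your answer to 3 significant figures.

h_f ≈ 100 m

ṁ = 4580 kg/h = 4580/3600 = 1.272 kg/s.
A = πD²/4 = π(0.012)²/4 = 0.0001131 m²; mean velocity V = ṁ/(ρA) = 1.272/(1900 · 0.0001131) = 5.92 m/s.
Reynolds number Re = ρVD/μ = 1900 · 5.92 · 0.012 / 0.00264 = 5.113e+04.
Re > 4000 → turbulent. Relative roughness ε/D = 0.00017/0.012 = 0.0142. Swamee-Jain: f = 0.25/(log₁₀[0.0142/3.7 + 5.74/5.113e+04^0.9])² = 0.25/(log₁₀[0.00383 + 0.000332])² = 0.25/(-2.381)² = 0.0441.
Darcy-Weisbach: ΔP = f(L/D)(ρV²/2) = 0.0441·(15.3/0.012)·(1900·5.92²/2) = 0.0441·1275·3.33e+04 = 1.873e+06 Pa.
Head loss h_f = ΔP/(ρg) = 1.873e+06/(1900·9.81) = 100 m.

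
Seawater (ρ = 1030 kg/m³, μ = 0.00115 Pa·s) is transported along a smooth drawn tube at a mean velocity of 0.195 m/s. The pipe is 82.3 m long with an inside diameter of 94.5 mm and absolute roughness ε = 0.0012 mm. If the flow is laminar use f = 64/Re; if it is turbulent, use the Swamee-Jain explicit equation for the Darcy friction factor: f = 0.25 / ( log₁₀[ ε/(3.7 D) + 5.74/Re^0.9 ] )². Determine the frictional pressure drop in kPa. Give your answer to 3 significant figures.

Reynolds number Re = ρVD/μ = 1030 · 0.195 · 0.0945 / 0.00115 = 1.65e+04.
Re > 4000 → turbulent. Relative roughness ε/D = 1.2e-06/0.0945 = 1.27e-05. Swamee-Jain: f = 0.25/(log₁₀[1.27e-05/3.7 + 5.74/1.65e+04^0.9])² = 0.25/(log₁₀[3.43e-06 + 0.000918])² = 0.25/(-3.035)² = 0.02714.
Darcy-Weisbach: ΔP = f(L/D)(ρV²/2) = 0.02714·(82.3/0.0945)·(1030·0.195²/2) = 0.02714·870.9·19.58 = 462.8 Pa.
ΔP = 462.8 Pa = 0.463 kPa.

ΔP ≈ 0.463 kPa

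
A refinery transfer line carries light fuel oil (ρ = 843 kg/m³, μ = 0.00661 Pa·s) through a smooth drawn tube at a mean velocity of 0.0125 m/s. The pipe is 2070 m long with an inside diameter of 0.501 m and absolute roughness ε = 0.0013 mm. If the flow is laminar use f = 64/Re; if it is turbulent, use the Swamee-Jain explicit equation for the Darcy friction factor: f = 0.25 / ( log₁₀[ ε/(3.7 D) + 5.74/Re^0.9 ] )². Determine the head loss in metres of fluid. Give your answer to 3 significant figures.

Reynolds number Re = ρVD/μ = 843 · 0.0125 · 0.501 / 0.00661 = 798.7.
Re < 2300 → laminar flow, so f = 64/Re = 64/798.7 = 0.08013 (the turbulent correlation is not needed).
Darcy-Weisbach: ΔP = f(L/D)(ρV²/2) = 0.08013·(2070/0.501)·(843·0.0125²/2) = 0.08013·4132·0.06586 = 21.81 Pa.
Head loss h_f = ΔP/(ρg) = 21.81/(843·9.81) = 0.00264 m.

h_f ≈ 0.00264 m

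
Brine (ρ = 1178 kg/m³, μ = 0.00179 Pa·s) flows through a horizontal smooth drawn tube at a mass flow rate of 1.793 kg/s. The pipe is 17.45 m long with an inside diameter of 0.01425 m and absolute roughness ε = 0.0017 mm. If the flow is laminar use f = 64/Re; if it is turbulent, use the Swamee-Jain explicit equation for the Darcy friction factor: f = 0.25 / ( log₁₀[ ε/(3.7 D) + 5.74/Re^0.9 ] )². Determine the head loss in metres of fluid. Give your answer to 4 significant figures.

A = πD²/4 = π(0.01425)²/4 = 0.0001595 m²; mean velocity V = ṁ/(ρA) = 1.793/(1178 · 0.0001595) = 9.544 m/s.
Reynolds number Re = ρVD/μ = 1178 · 9.544 · 0.01425 / 0.00179 = 8.95e+04.
Re > 4000 → turbulent. Relative roughness ε/D = 1.7e-06/0.01425 = 0.000119. Swamee-Jain: f = 0.25/(log₁₀[0.000119/3.7 + 5.74/8.95e+04^0.9])² = 0.25/(log₁₀[3.22e-05 + 0.000201])² = 0.25/(-3.633)² = 0.01894.
Darcy-Weisbach: ΔP = f(L/D)(ρV²/2) = 0.01894·(17.45/0.01425)·(1178·9.544²/2) = 0.01894·1225·5.365e+04 = 1.244e+06 Pa.
Head loss h_f = ΔP/(ρg) = 1.244e+06/(1178·9.81) = 107.7 m.

h_f ≈ 107.7 m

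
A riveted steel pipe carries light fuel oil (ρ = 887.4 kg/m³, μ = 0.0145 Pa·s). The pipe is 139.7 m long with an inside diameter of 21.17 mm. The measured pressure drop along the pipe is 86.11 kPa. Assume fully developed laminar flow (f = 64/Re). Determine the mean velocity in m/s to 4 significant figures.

For laminar flow, f = 64/Re with Re = ρVD/μ, so Darcy-Weisbach reduces to ΔP = 32μLV/D². Solving for V: V = ΔP·D²/(32μL) = 8.611e+04·(0.02117)²/(32·0.0145·139.7) = 0.5954 m/s.
Check: Re = ρVD/μ = 887.4·0.5954·0.02117/0.0145 = 771.4 < 2300, so the laminar assumption holds.

V ≈ 0.5954 m/s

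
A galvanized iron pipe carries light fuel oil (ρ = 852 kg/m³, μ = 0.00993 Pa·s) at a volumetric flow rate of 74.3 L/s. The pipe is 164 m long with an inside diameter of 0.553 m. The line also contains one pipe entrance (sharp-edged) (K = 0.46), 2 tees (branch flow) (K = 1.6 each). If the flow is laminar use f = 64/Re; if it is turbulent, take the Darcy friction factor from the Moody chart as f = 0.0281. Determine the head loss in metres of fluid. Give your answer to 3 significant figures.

Q = 74.3 L/s = 74.3/1000 = 0.0743 m³/s.
Cross-sectional area A = πD²/4 = π(0.553)²/4 = 0.2402 m²; mean velocity V = Q/A = 0.0743/0.2402 = 0.3093 m/s.
Reynolds number Re = ρVD/μ = 852 · 0.3093 · 0.553 / 0.00993 = 1.468e+04.
Re > 4000 → turbulent; use the Moody-chart value f = 0.0281.
Total minor-loss coefficient ΣK = 1·0.46 + 2·1.6 = 3.66.
ΔP = [f·L/D + ΣK]·(ρV²/2) = [0.0281·164/0.553 + 3.66]·(852·0.3093²/2) = [8.333 + 3.66]·40.77 = 488.9 Pa.
Head loss h_f = ΔP/(ρg) = 488.9/(852·9.81) = 0.0585 m.

h_f ≈ 0.0585 m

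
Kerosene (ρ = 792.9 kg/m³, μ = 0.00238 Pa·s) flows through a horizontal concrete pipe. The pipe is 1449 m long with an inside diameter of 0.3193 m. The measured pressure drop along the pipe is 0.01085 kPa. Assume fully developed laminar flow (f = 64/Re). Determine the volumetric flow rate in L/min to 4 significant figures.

For laminar flow, f = 64/Re with Re = ρVD/μ, so Darcy-Weisbach reduces to ΔP = 32μLV/D². Solving for V: V = ΔP·D²/(32μL) = 10.85·(0.3193)²/(32·0.00238·1449) = 0.01002 m/s.
Check: Re = ρVD/μ = 792.9·0.01002·0.3193/0.00238 = 1066 < 2300, so the laminar assumption holds.
Q = V·A = 0.01002·(π/4·0.3193²) = 0.0008026 m³/s = 48.16 L/min.

Q ≈ 48.16 L/min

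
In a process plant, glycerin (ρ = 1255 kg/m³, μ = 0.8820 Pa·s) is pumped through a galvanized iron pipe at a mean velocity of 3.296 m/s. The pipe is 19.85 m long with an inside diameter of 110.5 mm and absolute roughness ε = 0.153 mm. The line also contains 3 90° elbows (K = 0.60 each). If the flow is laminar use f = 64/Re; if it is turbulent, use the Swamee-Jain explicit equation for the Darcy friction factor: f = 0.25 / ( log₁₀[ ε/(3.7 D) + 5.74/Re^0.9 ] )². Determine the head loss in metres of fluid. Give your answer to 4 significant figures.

Reynolds number Re = ρVD/μ = 1255 · 3.296 · 0.1105 / 0.882 = 518.2.
Re < 2300 → laminar flow, so f = 64/Re = 64/518.2 = 0.1235 (the turbulent correlation is not needed).
Total minor-loss coefficient ΣK = 3·0.6 = 1.8.
ΔP = [f·L/D + ΣK]·(ρV²/2) = [0.1235·19.85/0.1105 + 1.8]·(1255·3.296²/2) = [22.18 + 1.8]·6817 = 1.635e+05 Pa.
Head loss h_f = ΔP/(ρg) = 1.635e+05/(1255·9.81) = 13.28 m.

h_f ≈ 13.28 m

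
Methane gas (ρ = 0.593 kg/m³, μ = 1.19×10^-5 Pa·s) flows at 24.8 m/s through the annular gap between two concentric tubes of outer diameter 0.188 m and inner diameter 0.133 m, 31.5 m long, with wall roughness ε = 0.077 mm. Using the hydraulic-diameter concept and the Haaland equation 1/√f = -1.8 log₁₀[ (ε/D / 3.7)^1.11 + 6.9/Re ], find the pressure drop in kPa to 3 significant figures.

ΔP ≈ 2.51 kPa

Hydraulic diameter D_h = 4A/P = D_o - D_i = 0.188 - 0.133 = 0.055 m.
Re = ρVD_h/μ = 0.593·24.8·0.055/1.19e-05 = 6.797e+04.
ε/D_h = 7.7e-05/0.055 = 0.0014; Haaland gives 1/√f = -1.8 log₁₀[0.000159+0.000102] = 6.451, so f = 0.02403.
ΔP = f(L/D_h)(ρV²/2) = 0.02403·31.5/0.055·182.4 = 2509 Pa.
ΔP = 2.51 kPa.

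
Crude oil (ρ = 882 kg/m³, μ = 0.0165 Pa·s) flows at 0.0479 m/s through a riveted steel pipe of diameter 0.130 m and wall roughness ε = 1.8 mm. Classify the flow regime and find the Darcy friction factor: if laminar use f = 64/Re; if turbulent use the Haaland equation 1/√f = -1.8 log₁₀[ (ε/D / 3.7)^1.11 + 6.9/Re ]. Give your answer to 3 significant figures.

Re = ρVD/μ = 882·0.0479·0.13/0.0165 = 332.9.
Re < 2300 → laminar, so f = 64/Re = 0.1923 (roughness is irrelevant in laminar flow).

f ≈ 0.192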